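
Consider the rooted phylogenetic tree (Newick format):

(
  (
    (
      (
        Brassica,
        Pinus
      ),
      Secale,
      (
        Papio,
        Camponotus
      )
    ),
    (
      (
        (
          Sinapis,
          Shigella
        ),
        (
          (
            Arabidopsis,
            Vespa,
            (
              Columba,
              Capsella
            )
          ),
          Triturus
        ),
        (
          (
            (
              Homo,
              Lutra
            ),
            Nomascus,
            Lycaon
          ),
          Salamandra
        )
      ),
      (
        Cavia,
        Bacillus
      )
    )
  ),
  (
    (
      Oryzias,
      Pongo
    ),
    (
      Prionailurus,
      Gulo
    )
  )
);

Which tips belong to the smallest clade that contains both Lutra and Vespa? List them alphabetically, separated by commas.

Tracing Lutra: it sits inside (Homo,Lutra).
Tracing Vespa: it sits inside (Arabidopsis,Vespa,(Columba,Capsella)).
The smallest clade enclosing both is ((Sinapis,Shigella),((Arabidopsis,Vespa,(Columba,Capsella)),Triturus),(((Homo,Lutra),Nomascus,Lycaon),Salamandra)); the answer is its 12 terminal taxa in alphabetical order.

Arabidopsis, Capsella, Columba, Homo, Lutra, Lycaon, Nomascus, Salamandra, Shigella, Sinapis, Triturus, Vespa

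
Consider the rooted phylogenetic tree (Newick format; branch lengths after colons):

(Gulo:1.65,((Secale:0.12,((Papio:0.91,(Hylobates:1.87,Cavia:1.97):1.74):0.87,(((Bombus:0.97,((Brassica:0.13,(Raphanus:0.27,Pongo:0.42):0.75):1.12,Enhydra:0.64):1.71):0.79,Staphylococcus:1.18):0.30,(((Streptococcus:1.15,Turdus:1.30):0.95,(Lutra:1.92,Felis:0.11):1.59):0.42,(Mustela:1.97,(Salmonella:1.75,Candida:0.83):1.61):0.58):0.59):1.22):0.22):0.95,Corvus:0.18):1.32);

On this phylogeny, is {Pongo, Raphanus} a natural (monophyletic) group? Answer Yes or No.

The most recent common ancestor of these taxa subtends (Raphanus,Pongo).
That clade has exactly 2 tips — every listed taxon and nothing else — so the group is monophyletic.

Yes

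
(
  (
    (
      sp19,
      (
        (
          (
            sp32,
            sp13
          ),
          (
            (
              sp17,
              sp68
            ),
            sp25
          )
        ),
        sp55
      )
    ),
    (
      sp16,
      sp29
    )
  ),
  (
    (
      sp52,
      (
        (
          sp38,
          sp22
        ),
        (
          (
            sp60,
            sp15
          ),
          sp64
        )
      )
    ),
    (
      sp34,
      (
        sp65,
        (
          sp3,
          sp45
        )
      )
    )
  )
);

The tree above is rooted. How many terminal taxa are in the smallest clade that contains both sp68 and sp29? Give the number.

The MRCA of sp68 and sp29 is the node subtending ((sp19,(((sp32,sp13),((sp17,sp68),sp25)),sp55)),(sp16,sp29)).
That clade contains 9 terminal taxa: sp13, sp16, sp17, sp19, sp25, sp29, sp32, sp55, sp68.

9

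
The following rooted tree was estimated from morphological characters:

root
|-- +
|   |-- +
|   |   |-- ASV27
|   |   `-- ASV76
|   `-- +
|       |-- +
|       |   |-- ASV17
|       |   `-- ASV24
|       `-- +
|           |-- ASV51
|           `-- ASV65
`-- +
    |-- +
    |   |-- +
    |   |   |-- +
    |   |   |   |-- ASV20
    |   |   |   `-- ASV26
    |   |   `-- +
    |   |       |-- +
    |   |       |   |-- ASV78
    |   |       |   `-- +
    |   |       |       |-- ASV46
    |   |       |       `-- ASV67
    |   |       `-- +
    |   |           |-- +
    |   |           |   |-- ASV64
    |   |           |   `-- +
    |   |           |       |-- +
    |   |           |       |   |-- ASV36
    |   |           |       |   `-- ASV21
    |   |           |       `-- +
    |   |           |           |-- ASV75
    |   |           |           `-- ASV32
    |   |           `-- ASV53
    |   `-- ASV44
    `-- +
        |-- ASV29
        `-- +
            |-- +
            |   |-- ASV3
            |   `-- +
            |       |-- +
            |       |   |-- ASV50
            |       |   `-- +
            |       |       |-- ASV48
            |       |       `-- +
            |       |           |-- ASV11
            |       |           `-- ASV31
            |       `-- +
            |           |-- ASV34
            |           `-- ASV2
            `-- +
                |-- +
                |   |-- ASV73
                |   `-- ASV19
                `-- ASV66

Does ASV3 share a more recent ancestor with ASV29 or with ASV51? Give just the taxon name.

ASV29

The MRCA of ASV3 and ASV29 subtends (ASV29,((ASV3,((ASV50,(ASV48,(ASV11,ASV31))),(ASV34,ASV2))),((ASV73,ASV19),ASV66))) (11 taxa).
The MRCA of ASV3 and ASV51 is the root, subtending the entire tree (29 taxa).
The first is nested inside the second, so ASV3 shares a more recent common ancestor with ASV29.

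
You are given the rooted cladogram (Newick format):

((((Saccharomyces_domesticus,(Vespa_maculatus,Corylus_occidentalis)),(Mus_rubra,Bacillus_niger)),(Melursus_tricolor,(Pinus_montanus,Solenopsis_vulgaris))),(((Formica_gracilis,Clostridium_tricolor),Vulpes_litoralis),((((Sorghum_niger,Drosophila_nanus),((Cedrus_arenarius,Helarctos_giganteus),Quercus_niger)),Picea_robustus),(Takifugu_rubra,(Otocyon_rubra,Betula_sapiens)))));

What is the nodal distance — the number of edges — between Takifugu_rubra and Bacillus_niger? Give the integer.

8

The MRCA of Takifugu_rubra and Bacillus_niger is the root of the tree.
From Takifugu_rubra up to that node: 4 branches. From Bacillus_niger up to the same node: 4 branches. Total: 4 + 4 = 8.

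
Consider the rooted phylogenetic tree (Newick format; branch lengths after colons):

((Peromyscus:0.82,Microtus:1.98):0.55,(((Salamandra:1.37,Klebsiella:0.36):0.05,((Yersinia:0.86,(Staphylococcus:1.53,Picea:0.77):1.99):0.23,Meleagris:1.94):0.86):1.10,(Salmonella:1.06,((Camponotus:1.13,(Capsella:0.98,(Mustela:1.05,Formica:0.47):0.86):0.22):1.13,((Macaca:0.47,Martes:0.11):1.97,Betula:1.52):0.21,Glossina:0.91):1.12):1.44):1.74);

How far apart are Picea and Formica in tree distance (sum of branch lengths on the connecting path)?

10.19

The path runs Picea → … → MRCA → … → Formica; the MRCA is the node subtending (((Salamandra,Klebsiella),((Yersinia,(Staphylococcus,Picea)),Meleagris)),(Salmonella,((Camponotus,(Capsella,(Mustela,Formica))),((Macaca,Martes),Betula),Glossina))).
Branch lengths along that path: 0.77 + 1.99 + 0.23 + 0.86 + 1.10 + 1.44 + 1.12 + 1.13 + 0.22 + 0.86 + 0.47 = 10.19.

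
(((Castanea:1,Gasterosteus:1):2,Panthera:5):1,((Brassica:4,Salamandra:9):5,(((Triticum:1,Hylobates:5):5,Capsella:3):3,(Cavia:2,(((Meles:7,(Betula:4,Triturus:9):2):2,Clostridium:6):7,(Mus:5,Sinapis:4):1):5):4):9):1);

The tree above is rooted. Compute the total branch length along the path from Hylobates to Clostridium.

The path runs Hylobates → … → MRCA → … → Clostridium; the MRCA is the node subtending (((Triticum,Hylobates),Capsella),(Cavia,(((Meles,(Betula,Triturus)),Clostridium),(Mus,Sinapis)))).
Branch lengths along that path: 5 + 5 + 3 + 4 + 5 + 7 + 6 = 35.

35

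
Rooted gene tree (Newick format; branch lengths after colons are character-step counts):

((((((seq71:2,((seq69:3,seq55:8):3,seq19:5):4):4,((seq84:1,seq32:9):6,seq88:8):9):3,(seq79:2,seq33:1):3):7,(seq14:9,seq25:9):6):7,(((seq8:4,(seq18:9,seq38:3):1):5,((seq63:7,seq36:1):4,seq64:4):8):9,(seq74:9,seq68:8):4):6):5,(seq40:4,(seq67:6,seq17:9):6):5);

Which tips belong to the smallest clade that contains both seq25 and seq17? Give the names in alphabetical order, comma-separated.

Tracing seq25: it sits inside (seq14,seq25).
Tracing seq17: it sits inside (seq67,seq17).
The smallest clade enclosing both is the whole tree (their MRCA is the root), so the answer is all 22 tips in alphabetical order.

seq14, seq17, seq18, seq19, seq25, seq32, seq33, seq36, seq38, seq40, seq55, seq63, seq64, seq67, seq68, seq69, seq71, seq74, seq79, seq8, seq84, seq88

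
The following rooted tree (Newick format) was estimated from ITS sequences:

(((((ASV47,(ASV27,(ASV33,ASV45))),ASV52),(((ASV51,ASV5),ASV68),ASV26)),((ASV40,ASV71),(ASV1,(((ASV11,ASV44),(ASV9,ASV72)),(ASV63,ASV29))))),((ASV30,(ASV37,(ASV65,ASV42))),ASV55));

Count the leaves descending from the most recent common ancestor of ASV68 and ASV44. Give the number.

The MRCA of ASV68 and ASV44 is the node subtending ((((ASV47,(ASV27,(ASV33,ASV45))),ASV52),(((ASV51,ASV5),ASV68),ASV26)),((ASV40,ASV71),(ASV1,(((ASV11,ASV44),(ASV9,ASV72)),(ASV63,ASV29))))).
That clade contains 18 terminal taxa: ASV1, ASV11, ASV26, ASV27, ASV29, ASV33, ASV40, ASV44, ASV45, ASV47, ASV5, ASV51, ASV52, ASV63, ASV68, ASV71, ASV72, ASV9.

18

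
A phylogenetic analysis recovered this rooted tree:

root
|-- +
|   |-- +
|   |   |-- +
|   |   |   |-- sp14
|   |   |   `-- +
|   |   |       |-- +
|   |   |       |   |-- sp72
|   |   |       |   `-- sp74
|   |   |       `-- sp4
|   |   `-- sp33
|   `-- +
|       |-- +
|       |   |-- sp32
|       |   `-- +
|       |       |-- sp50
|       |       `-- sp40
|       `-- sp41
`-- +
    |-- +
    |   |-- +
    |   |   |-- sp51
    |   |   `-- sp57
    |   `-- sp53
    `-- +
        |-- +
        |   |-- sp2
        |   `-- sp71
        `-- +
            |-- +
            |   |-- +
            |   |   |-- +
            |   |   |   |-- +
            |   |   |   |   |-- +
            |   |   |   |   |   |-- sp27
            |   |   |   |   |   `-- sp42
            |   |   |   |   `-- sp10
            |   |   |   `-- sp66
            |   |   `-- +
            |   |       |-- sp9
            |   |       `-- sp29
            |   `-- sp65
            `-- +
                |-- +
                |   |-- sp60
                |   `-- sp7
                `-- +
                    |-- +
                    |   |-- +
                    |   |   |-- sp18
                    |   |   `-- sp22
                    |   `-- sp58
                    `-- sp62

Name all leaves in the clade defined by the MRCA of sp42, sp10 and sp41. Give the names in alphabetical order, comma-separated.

sp10, sp14, sp18, sp2, sp22, sp27, sp29, sp32, sp33, sp4, sp40, sp41, sp42, sp50, sp51, sp53, sp57, sp58, sp60, sp62, sp65, sp66, sp7, sp71, sp72, sp74, sp9

Tracing sp42: it sits inside (sp27,sp42).
Tracing sp10: it sits inside ((sp27,sp42),sp10).
Tracing sp41: it sits inside ((sp32,(sp50,sp40)),sp41).
The smallest clade enclosing all 3 is the whole tree (their MRCA is the root), so the answer is all 27 tips in alphabetical order.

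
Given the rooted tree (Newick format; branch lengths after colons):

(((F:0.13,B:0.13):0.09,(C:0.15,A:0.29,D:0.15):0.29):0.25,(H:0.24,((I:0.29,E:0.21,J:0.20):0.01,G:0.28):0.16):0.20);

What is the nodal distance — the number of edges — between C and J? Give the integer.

7

The MRCA of C and J is the root of the tree.
From C up to that node: 3 branches. From J up to the same node: 4 branches. Total: 3 + 4 = 7.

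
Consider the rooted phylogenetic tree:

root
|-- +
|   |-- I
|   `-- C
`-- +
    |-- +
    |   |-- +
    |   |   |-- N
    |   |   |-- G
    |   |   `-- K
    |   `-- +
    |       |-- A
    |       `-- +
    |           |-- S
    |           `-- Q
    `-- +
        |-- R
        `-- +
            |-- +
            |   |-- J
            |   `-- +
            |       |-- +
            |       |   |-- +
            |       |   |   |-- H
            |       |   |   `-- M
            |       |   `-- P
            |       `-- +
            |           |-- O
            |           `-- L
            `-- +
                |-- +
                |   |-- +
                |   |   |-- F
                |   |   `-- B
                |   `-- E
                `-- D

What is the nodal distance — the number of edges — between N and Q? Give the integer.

5

The MRCA of N and Q is the node subtending ((N,G,K),(A,(S,Q))).
From N up to that node: 2 branches. From Q up to the same node: 3 branches. Total: 2 + 3 = 5.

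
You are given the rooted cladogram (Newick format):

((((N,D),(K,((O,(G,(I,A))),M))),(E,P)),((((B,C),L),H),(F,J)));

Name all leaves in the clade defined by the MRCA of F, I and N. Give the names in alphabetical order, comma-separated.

Tracing F: it sits inside (F,J).
Tracing I: it sits inside (I,A).
Tracing N: it sits inside (N,D).
The smallest clade enclosing all 3 is the whole tree (their MRCA is the root), so the answer is all 16 tips in alphabetical order.

A, B, C, D, E, F, G, H, I, J, K, L, M, N, O, P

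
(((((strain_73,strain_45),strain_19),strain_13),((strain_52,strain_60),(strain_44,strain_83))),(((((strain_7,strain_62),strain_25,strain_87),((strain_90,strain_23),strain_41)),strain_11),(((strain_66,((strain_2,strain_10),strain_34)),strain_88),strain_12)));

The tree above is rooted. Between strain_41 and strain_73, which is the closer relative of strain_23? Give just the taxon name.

strain_41

The MRCA of strain_23 and strain_41 subtends ((strain_90,strain_23),strain_41) (3 taxa).
The MRCA of strain_23 and strain_73 is the root, subtending the entire tree (22 taxa).
The first is nested inside the second, so strain_23 shares a more recent common ancestor with strain_41.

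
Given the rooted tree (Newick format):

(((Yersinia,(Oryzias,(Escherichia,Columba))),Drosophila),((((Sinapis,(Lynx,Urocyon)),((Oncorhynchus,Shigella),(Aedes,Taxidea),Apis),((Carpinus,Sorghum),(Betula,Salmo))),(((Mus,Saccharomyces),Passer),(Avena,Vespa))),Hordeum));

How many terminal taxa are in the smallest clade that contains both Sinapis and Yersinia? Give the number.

23

The MRCA of Sinapis and Yersinia is the root, so the clade is the entire tree.
That clade contains 23 terminal taxa: Aedes, Apis, Avena, Betula, Carpinus, Columba, Drosophila, Escherichia, Hordeum, Lynx, Mus, Oncorhynchus, Oryzias, Passer, Saccharomyces, Salmo, Shigella, Sinapis, Sorghum, Taxidea, Urocyon, Vespa, Yersinia.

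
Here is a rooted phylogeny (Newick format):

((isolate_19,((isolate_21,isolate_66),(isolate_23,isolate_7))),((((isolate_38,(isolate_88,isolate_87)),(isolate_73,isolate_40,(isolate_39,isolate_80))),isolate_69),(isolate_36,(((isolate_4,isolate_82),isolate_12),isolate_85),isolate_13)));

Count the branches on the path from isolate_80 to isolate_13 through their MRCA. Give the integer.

The MRCA of isolate_80 and isolate_13 is the node subtending ((((isolate_38,(isolate_88,isolate_87)),(isolate_73,isolate_40,(isolate_39,isolate_80))),isolate_69),(isolate_36,(((isolate_4,isolate_82),isolate_12),isolate_85),isolate_13)).
From isolate_80 up to that node: 5 branches. From isolate_13 up to the same node: 2 branches. Total: 5 + 2 = 7.

7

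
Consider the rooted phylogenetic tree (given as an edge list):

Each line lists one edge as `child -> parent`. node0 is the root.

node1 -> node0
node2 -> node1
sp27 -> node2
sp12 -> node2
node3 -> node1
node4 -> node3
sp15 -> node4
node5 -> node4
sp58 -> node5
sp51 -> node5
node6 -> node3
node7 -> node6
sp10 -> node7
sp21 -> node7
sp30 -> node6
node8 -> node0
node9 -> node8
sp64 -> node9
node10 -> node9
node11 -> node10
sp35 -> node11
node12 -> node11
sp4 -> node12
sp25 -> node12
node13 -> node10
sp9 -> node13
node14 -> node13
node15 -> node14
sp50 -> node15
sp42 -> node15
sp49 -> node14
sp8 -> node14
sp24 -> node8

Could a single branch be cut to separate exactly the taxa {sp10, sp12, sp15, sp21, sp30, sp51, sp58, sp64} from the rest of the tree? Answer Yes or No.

No

The MRCA of the listed taxa is the root, so the smallest clade containing them is the whole tree.
That clade also contains sp24, sp25, sp27, sp35, sp4, sp42, sp49, sp50, sp8, sp9, which are not in the proposed group, so the group is not monophyletic.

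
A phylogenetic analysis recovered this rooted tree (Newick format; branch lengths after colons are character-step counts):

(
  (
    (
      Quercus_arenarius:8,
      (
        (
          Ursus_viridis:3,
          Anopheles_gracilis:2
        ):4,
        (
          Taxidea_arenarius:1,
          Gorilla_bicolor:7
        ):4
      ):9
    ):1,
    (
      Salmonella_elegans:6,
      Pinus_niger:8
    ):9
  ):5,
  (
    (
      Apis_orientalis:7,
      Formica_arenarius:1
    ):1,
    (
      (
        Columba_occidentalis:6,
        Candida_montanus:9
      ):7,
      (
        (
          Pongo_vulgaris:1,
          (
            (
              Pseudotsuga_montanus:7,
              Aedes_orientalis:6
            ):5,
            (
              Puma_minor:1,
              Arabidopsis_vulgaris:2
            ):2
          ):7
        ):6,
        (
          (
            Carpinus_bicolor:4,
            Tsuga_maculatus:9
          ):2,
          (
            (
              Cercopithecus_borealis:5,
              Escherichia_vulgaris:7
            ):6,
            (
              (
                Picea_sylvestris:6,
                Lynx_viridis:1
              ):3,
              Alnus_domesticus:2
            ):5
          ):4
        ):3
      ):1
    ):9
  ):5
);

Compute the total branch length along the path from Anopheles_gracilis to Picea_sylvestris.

57

The path runs Anopheles_gracilis → … → MRCA → … → Picea_sylvestris; the MRCA is the root of the tree.
Branch lengths along that path: 2 + 4 + 9 + 1 + 5 + 5 + 9 + 1 + 3 + 4 + 5 + 3 + 6 = 57.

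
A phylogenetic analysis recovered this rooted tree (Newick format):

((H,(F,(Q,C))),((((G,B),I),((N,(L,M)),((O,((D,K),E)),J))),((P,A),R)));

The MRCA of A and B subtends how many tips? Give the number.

14

The MRCA of A and B is the node subtending ((((G,B),I),((N,(L,M)),((O,((D,K),E)),J))),((P,A),R)).
That clade contains 14 terminal taxa: A, B, D, E, G, I, J, K, L, M, N, O, P, R.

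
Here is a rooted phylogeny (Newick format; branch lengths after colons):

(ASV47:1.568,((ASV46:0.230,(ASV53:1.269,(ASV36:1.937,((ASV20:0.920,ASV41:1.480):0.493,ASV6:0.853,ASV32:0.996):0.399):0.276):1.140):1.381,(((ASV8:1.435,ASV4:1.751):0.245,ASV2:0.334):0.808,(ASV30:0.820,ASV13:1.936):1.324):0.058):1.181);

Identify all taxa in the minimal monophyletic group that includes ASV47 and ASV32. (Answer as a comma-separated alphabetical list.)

ASV13, ASV2, ASV20, ASV30, ASV32, ASV36, ASV4, ASV41, ASV46, ASV47, ASV53, ASV6, ASV8

Tracing ASV47: it attaches directly to the root.
Tracing ASV32: it sits inside ((ASV20,ASV41),ASV6,ASV32).
The smallest clade enclosing both is the whole tree (their MRCA is the root), so the answer is all 13 tips in alphabetical order.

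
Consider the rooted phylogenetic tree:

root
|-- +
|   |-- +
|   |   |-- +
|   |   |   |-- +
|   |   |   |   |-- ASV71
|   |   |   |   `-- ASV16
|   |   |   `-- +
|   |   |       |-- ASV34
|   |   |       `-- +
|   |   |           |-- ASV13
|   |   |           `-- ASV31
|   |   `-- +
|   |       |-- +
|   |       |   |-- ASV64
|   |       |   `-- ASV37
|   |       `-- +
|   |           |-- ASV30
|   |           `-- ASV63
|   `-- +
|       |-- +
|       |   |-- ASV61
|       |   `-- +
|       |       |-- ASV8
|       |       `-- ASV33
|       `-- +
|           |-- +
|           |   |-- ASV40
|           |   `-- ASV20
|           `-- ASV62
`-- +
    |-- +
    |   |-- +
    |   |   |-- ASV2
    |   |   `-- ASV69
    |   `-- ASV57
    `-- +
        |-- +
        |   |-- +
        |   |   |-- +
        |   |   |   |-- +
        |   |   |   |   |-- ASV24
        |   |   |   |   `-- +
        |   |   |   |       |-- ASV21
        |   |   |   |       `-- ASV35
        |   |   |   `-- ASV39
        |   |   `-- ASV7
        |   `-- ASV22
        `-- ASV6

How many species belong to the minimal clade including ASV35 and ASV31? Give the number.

25

The MRCA of ASV35 and ASV31 is the root, so the clade is the entire tree.
That clade contains 25 terminal taxa: ASV13, ASV16, ASV2, ASV20, ASV21, ASV22, ASV24, ASV30, ASV31, ASV33, ASV34, ASV35, ASV37, ASV39, ASV40, ASV57, ASV6, ASV61, ASV62, ASV63, ASV64, ASV69, ASV7, ASV71, ASV8.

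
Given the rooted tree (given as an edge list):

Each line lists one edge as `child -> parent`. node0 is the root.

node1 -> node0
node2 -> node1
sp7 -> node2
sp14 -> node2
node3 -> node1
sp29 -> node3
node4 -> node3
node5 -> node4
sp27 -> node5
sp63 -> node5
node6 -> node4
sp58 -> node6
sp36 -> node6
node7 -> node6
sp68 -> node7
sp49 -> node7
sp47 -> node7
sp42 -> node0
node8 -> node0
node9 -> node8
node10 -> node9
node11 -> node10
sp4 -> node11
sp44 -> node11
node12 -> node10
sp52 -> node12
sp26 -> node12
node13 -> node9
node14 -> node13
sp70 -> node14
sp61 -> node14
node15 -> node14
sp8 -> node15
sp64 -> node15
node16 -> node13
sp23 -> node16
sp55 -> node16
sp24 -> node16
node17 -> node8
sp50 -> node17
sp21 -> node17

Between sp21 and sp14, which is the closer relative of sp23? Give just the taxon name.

The MRCA of sp23 and sp21 subtends ((((sp4,sp44),(sp52,sp26)),((sp70,sp61,(sp8,sp64)),(sp23,sp55,sp24))),(sp50,sp21)) (13 taxa).
The MRCA of sp23 and sp14 is the root, subtending the entire tree (24 taxa).
The first is nested inside the second, so sp23 shares a more recent common ancestor with sp21.

sp21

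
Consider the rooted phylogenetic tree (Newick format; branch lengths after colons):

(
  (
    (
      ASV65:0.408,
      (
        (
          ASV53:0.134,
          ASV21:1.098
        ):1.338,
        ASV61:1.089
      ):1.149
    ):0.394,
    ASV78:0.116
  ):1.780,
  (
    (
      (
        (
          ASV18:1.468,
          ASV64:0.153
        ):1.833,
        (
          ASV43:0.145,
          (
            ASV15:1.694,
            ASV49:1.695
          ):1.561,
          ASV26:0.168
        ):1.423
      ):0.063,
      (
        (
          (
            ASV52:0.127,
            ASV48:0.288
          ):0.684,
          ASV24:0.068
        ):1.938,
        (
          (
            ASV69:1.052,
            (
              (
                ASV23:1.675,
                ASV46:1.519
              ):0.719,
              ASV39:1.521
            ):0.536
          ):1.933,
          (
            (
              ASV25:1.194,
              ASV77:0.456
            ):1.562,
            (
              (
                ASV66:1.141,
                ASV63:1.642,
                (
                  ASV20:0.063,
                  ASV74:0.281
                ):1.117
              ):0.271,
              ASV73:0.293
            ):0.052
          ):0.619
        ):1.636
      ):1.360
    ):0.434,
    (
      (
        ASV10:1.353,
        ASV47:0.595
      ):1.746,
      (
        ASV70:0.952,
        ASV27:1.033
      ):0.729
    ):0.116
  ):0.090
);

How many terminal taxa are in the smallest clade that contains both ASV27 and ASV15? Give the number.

The MRCA of ASV27 and ASV15 is the node subtending ((((ASV18,ASV64),(ASV43,(ASV15,ASV49),ASV26)),(((ASV52,ASV48),ASV24),((ASV69,((ASV23,ASV46),ASV39)),((ASV25,ASV77),((ASV66,ASV63,(ASV20,ASV74)),ASV73))))),((ASV10,ASV47),(ASV70,ASV27))).
That clade contains 24 terminal taxa: ASV10, ASV15, ASV18, ASV20, ASV23, ASV24, ASV25, ASV26, ASV27, ASV39, ASV43, ASV46, ASV47, ASV48, ASV49, ASV52, ASV63, ASV64, ASV66, ASV69, ASV70, ASV73, ASV74, ASV77.

24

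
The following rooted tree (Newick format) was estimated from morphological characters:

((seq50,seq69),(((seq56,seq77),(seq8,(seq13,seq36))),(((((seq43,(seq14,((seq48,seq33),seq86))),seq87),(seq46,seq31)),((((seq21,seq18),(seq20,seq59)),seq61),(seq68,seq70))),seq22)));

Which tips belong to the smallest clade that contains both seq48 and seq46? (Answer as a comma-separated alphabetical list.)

Tracing seq48: it sits inside (seq48,seq33).
Tracing seq46: it sits inside (seq46,seq31).
The smallest clade enclosing both is (((seq43,(seq14,((seq48,seq33),seq86))),seq87),(seq46,seq31)); the answer is its 8 terminal taxa in alphabetical order.

seq14, seq31, seq33, seq43, seq46, seq48, seq86, seq87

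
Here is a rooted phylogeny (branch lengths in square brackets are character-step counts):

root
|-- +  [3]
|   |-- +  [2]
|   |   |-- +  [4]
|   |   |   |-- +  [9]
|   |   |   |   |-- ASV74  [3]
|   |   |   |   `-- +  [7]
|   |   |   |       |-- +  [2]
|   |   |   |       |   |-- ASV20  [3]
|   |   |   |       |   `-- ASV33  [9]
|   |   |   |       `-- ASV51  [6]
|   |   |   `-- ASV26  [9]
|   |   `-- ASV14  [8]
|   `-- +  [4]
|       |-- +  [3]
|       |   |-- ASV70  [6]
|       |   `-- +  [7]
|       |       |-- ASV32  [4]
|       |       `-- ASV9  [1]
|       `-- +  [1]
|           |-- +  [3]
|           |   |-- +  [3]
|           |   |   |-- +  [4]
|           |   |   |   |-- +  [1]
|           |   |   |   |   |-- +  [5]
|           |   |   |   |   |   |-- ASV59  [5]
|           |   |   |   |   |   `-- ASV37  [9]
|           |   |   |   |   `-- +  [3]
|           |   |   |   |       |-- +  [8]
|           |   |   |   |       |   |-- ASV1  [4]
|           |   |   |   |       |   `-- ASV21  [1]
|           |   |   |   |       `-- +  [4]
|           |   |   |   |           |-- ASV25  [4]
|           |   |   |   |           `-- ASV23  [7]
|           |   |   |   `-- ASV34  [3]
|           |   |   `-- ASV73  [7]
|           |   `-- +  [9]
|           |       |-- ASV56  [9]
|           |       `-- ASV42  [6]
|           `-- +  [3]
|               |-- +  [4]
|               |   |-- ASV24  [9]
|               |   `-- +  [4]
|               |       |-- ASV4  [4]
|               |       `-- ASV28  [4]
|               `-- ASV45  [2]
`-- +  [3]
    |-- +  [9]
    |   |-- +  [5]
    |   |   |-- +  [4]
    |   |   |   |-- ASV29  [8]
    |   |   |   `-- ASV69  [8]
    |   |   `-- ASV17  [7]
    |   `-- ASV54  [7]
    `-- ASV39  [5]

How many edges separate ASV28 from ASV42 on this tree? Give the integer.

The MRCA of ASV28 and ASV42 is the node subtending ((((((ASV59,ASV37),((ASV1,ASV21),(ASV25,ASV23))),ASV34),ASV73),(ASV56,ASV42)),((ASV24,(ASV4,ASV28)),ASV45)).
From ASV28 up to that node: 4 branches. From ASV42 up to the same node: 3 branches. Total: 4 + 3 = 7.

7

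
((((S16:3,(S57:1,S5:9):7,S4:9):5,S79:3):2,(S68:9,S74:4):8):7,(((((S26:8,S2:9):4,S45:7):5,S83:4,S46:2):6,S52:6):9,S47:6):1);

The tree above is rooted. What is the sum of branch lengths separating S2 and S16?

The path runs S2 → … → MRCA → … → S16; the MRCA is the root of the tree.
Branch lengths along that path: 9 + 4 + 5 + 6 + 9 + 1 + 7 + 2 + 5 + 3 = 51.

51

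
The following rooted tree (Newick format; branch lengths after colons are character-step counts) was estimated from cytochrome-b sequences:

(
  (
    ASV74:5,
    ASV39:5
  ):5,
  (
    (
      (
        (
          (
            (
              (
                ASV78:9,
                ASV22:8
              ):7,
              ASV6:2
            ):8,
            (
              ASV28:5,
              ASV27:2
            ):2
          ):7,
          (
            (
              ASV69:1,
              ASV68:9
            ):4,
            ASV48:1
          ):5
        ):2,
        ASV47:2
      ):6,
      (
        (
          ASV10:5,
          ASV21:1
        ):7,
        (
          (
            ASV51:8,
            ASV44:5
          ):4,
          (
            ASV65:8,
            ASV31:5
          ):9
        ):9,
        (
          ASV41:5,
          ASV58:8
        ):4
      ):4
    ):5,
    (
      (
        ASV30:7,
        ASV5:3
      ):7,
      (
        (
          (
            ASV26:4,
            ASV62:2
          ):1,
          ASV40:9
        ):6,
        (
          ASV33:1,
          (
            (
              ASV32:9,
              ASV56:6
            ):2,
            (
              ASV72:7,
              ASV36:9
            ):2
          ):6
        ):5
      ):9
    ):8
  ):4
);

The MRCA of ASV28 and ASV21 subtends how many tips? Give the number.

The MRCA of ASV28 and ASV21 is the node subtending ((((((ASV78,ASV22),ASV6),(ASV28,ASV27)),((ASV69,ASV68),ASV48)),ASV47),((ASV10,ASV21),((ASV51,ASV44),(ASV65,ASV31)),(ASV41,ASV58))).
That clade contains 17 terminal taxa: ASV10, ASV21, ASV22, ASV27, ASV28, ASV31, ASV41, ASV44, ASV47, ASV48, ASV51, ASV58, ASV6, ASV65, ASV68, ASV69, ASV78.

17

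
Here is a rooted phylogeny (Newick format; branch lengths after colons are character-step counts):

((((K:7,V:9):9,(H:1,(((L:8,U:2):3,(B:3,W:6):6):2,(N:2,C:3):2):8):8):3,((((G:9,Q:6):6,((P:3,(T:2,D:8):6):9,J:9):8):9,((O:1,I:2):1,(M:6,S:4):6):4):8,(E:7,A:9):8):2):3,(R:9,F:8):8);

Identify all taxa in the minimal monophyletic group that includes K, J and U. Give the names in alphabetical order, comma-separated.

A, B, C, D, E, G, H, I, J, K, L, M, N, O, P, Q, S, T, U, V, W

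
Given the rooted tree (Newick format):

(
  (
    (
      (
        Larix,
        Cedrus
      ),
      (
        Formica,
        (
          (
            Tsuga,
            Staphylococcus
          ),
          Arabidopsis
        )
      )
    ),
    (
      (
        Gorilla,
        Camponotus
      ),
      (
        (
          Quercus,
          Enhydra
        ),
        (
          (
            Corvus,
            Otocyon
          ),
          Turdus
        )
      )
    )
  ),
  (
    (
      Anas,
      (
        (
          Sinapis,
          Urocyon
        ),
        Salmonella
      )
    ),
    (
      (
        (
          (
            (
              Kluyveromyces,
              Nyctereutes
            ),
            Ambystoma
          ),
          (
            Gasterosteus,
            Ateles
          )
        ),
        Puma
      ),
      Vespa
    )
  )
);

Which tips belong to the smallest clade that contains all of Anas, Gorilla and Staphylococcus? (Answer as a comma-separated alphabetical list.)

Ambystoma, Anas, Arabidopsis, Ateles, Camponotus, Cedrus, Corvus, Enhydra, Formica, Gasterosteus, Gorilla, Kluyveromyces, Larix, Nyctereutes, Otocyon, Puma, Quercus, Salmonella, Sinapis, Staphylococcus, Tsuga, Turdus, Urocyon, Vespa

Tracing Anas: it sits inside (Anas,((Sinapis,Urocyon),Salmonella)).
Tracing Gorilla: it sits inside (Gorilla,Camponotus).
Tracing Staphylococcus: it sits inside (Tsuga,Staphylococcus).
The smallest clade enclosing all 3 is the whole tree (their MRCA is the root), so the answer is all 24 tips in alphabetical order.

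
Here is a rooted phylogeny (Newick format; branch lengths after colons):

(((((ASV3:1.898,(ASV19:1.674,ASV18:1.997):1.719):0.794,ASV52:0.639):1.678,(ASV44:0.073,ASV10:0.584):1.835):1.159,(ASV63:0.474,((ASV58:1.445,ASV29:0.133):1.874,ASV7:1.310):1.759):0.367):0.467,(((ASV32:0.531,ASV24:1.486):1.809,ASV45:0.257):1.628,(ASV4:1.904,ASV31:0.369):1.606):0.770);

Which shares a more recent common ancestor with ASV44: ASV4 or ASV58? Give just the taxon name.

The MRCA of ASV44 and ASV58 subtends ((((ASV3,(ASV19,ASV18)),ASV52),(ASV44,ASV10)),(ASV63,((ASV58,ASV29),ASV7))) (10 taxa).
The MRCA of ASV44 and ASV4 is the root, subtending the entire tree (15 taxa).
The first is nested inside the second, so ASV44 shares a more recent common ancestor with ASV58.

ASV58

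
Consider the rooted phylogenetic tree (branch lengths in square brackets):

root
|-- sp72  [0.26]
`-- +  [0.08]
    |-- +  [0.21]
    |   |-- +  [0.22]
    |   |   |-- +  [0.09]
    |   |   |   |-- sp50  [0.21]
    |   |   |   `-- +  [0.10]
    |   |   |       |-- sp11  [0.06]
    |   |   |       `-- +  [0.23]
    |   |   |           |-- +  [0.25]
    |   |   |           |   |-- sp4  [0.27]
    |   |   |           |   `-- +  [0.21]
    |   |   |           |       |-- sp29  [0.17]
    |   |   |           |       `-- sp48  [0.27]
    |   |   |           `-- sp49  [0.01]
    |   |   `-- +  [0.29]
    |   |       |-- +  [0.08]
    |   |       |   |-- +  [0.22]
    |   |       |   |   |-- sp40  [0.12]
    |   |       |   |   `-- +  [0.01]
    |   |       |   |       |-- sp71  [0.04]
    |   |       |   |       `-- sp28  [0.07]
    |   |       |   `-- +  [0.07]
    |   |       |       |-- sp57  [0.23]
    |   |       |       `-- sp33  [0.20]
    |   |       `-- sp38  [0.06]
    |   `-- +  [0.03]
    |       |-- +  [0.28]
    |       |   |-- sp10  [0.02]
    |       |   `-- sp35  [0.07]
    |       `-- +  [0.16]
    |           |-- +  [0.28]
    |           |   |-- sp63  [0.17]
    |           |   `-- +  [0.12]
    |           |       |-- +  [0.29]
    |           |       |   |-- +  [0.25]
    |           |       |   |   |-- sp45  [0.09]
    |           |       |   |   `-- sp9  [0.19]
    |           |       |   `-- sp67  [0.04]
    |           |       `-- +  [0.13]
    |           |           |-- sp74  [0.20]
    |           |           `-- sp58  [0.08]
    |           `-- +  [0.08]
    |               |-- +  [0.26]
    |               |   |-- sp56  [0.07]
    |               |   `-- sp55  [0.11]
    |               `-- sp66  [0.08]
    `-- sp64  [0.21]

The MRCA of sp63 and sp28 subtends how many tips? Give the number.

The MRCA of sp63 and sp28 is the node subtending (((sp50,(sp11,((sp4,(sp29,sp48)),sp49))),(((sp40,(sp71,sp28)),(sp57,sp33)),sp38)),((sp10,sp35),((sp63,(((sp45,sp9),sp67),(sp74,sp58))),((sp56,sp55),sp66)))).
That clade contains 23 terminal taxa: sp10, sp11, sp28, sp29, sp33, sp35, sp38, sp4, sp40, sp45, sp48, sp49, sp50, sp55, sp56, sp57, sp58, sp63, sp66, sp67, sp71, sp74, sp9.

23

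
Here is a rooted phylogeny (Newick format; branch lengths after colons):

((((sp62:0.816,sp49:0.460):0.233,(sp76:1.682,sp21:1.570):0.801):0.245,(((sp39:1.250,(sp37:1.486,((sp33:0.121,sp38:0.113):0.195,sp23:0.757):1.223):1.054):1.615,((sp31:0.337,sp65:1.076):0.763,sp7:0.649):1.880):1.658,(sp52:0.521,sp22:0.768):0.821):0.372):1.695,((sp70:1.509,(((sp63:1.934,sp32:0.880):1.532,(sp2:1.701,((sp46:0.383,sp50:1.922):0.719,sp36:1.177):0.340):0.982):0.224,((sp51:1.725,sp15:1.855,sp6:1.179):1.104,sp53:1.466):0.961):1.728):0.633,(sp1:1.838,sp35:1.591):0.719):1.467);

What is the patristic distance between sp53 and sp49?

The path runs sp53 → … → MRCA → … → sp49; the MRCA is the root of the tree.
Branch lengths along that path: 1.466 + 0.961 + 1.728 + 0.633 + 1.467 + 1.695 + 0.245 + 0.233 + 0.460 = 8.888.

8.888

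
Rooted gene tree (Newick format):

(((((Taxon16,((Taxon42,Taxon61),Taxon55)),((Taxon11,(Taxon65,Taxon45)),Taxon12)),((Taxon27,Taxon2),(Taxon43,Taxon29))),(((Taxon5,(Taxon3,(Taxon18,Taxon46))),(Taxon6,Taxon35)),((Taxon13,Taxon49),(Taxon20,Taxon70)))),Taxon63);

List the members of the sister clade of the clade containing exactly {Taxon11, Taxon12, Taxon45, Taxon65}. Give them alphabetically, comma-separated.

Taxon16, Taxon42, Taxon55, Taxon61

The clade containing exactly {Taxon11, Taxon12, Taxon45, Taxon65} attaches to the tree at the node subtending ((Taxon16,((Taxon42,Taxon61),Taxon55)),((Taxon11,(Taxon65,Taxon45)),Taxon12)).
The other lineage descending from that same node — the sister group — is (Taxon16,((Taxon42,Taxon61),Taxon55)); its 4 tips in alphabetical order are the answer.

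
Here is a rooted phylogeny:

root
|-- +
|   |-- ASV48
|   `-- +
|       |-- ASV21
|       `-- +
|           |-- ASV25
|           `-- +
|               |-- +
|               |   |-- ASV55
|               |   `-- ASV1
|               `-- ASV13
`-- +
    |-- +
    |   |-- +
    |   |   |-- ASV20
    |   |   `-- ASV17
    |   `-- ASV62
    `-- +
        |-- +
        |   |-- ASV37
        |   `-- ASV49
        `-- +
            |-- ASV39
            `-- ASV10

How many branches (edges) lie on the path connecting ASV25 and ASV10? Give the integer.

The MRCA of ASV25 and ASV10 is the root of the tree.
From ASV25 up to that node: 4 branches. From ASV10 up to the same node: 4 branches. Total: 4 + 4 = 8.

8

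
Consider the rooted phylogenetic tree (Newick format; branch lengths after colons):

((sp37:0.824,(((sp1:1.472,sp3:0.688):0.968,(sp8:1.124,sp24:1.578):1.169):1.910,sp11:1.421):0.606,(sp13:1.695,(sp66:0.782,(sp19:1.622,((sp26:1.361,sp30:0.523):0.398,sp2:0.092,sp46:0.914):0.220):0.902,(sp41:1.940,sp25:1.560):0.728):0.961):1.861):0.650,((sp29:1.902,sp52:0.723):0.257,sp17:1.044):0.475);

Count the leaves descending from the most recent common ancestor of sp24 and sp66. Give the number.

The MRCA of sp24 and sp66 is the node subtending (sp37,(((sp1,sp3),(sp8,sp24)),sp11),(sp13,(sp66,(sp19,((sp26,sp30),sp2,sp46)),(sp41,sp25)))).
That clade contains 15 terminal taxa: sp1, sp11, sp13, sp19, sp2, sp24, sp25, sp26, sp3, sp30, sp37, sp41, sp46, sp66, sp8.

15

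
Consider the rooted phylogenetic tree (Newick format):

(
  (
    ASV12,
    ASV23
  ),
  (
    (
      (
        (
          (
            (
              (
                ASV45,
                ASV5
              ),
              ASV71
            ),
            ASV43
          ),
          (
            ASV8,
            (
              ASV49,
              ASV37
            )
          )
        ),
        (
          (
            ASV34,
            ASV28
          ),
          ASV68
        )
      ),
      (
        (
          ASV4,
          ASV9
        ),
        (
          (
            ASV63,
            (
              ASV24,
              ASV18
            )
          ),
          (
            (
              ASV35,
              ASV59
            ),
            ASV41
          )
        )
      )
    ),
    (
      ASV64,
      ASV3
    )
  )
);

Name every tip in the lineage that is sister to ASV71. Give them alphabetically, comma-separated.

ASV71 attaches to the tree at the node subtending ((ASV45,ASV5),ASV71).
The other lineage descending from that same node — the sister group — is (ASV45,ASV5); its 2 tips in alphabetical order are the answer.

ASV45, ASV5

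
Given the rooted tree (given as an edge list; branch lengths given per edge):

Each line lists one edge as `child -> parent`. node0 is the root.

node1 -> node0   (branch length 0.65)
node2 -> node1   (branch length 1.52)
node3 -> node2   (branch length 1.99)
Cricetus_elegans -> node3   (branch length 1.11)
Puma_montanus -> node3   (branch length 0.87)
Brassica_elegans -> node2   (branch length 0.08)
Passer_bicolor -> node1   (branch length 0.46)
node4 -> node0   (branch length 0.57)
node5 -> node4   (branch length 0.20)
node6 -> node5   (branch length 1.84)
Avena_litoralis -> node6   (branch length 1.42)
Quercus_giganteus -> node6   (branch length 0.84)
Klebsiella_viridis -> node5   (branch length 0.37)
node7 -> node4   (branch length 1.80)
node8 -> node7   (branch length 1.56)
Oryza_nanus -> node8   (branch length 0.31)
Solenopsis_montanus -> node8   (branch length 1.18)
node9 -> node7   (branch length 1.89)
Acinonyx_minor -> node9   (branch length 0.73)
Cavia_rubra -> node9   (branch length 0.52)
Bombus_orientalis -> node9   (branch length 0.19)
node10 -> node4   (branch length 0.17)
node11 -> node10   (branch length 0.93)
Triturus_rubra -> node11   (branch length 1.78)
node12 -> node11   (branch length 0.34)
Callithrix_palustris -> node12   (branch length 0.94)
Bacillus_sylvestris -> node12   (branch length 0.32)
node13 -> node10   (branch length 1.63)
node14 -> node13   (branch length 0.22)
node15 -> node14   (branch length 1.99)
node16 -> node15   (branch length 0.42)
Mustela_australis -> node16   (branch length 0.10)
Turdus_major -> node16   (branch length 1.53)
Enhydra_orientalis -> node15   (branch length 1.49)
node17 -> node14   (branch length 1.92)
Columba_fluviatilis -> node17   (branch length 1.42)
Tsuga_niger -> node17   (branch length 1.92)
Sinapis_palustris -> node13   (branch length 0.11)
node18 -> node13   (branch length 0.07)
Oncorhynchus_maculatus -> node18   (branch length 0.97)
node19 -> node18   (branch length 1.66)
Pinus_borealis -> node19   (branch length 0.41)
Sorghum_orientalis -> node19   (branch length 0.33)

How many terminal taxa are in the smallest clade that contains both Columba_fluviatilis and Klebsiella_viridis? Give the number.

The MRCA of Columba_fluviatilis and Klebsiella_viridis is the node subtending (((Avena_litoralis,Quercus_giganteus),Klebsiella_viridis),((Oryza_nanus,Solenopsis_montanus),(Acinonyx_minor,Cavia_rubra,Bombus_orientalis)),((Triturus_rubra,(Callithrix_palustris,Bacillus_sylvestris)),((((Mustela_australis,Turdus_major),Enhydra_orientalis),(Columba_fluviatilis,Tsuga_niger)),Sinapis_palustris,(Oncorhynchus_maculatus,(Pinus_borealis,Sorghum_orientalis))))).
That clade contains 20 terminal taxa: Acinonyx_minor, Avena_litoralis, Bacillus_sylvestris, Bombus_orientalis, Callithrix_palustris, Cavia_rubra, Columba_fluviatilis, Enhydra_orientalis, Klebsiella_viridis, Mustela_australis, Oncorhynchus_maculatus, Oryza_nanus, Pinus_borealis, Quercus_giganteus, Sinapis_palustris, Solenopsis_montanus, Sorghum_orientalis, Triturus_rubra, Tsuga_niger, Turdus_major.

20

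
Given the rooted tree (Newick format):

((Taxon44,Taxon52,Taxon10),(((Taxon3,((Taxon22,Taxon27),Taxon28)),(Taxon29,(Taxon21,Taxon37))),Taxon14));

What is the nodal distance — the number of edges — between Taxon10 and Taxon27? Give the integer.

8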